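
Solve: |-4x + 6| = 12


An absolute value equation |expr| = 12 gives two cases:
Case 1: -4x + 6 = 12
  -4x = 6, so x = -3/2
Case 2: -4x + 6 = -12
  -4x = -18, so x = 9/2

x = -3/2, x = 9/2


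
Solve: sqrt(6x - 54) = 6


Square both sides: 6x - 54 = 6^2 = 36
6x = 36 + 54 = 90
x = 15
Check: sqrt(6*15 - 54) = sqrt(36) = 6 ✓

x = 15


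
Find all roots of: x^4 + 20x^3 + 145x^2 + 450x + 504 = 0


Let p(x) = x^4 + 20x^3 + 145x^2 + 450x + 504. By the rational root theorem (leading coefficient 1), any rational root is an integer divisor of 504: try ±1, ±2, ... in turn.
Test x = 1: value = 1120 ≠ 0.
Test x = -1: value = 180 ≠ 0.
Test x = 2: value = 2160 ≠ 0.
Test x = -2: value = 40 ≠ 0.
Test x = 3: value = 3780 ≠ 0.
Test x = -3: value = 0 ✓, so (x + 3) is a factor.
Synthetic division by (x + 3): bring down 1; 1(-3) + 20 = 17; 17(-3) + 145 = 94; 94(-3) + 450 = 168; 168(-3) + 504 = 0 → quotient x^3 + 17x^2 + 94x + 168, remainder 0.
Continue with the quotient x^3 + 17x^2 + 94x + 168 (candidates must divide 168; re-test x = -3 first in case it repeats).
Test x = -3: value = 12 ≠ 0.
Test x = 4: value = 880 ≠ 0.
Test x = -4: value = 0 ✓, so (x + 4) is a factor.
Synthetic division by (x + 4): bring down 1; 1(-4) + 17 = 13; 13(-4) + 94 = 42; 42(-4) + 168 = 0 → quotient x^2 + 13x + 42, remainder 0.
Solve the quadratic x^2 + 13x + 42 = 0: discriminant = 13^2 - 4(1)(42) = 169 - 168 = 1.
sqrt(1) = 1, so x = (-13 ± 1)/2: x = -6 or x = -7.
Collecting all roots found:

x = -7, x = -6, x = -4, x = -3


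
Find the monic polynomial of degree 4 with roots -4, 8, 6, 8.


A monic polynomial with roots -4, 8, 6, 8 is:
p(x) = (x + 4)(x - 8)(x - 6)(x - 8)
After multiplying by (x + 4): x + 4
After multiplying by (x - 8): x^2 - 4x - 32
After multiplying by (x - 6): x^3 - 10x^2 - 8x + 192
After multiplying by (x - 8): x^4 - 18x^3 + 72x^2 + 256x - 1536

x^4 - 18x^3 + 72x^2 + 256x - 1536


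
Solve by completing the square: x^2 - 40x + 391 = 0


Start: x^2 - 40x + 391 = 0
Move constant: x^2 - 40x = -391
Half of -40 is -20, squared is 400
Add 400 to both sides: x^2 - 40x + 400 = 9
(x - 20)^2 = 9
x - 20 = ±3
x = 20 + 3 = 23 or x = 20 - 3 = 17

x = 17, x = 23


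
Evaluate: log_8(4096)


We need the exponent such that 8^? = 4096
8^4 = 4096
Therefore log_8(4096) = 4

4


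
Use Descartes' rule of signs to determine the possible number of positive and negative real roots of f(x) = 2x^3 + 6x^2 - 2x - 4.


Descartes' rule of signs:

For positive roots, count sign changes in f(x) = 2x^3 + 6x^2 - 2x - 4:
Signs of coefficients: +, +, -, -
Number of sign changes: 1
Possible positive real roots: 1

For negative roots, examine f(-x) = -2x^3 + 6x^2 + 2x - 4:
Signs of coefficients: -, +, +, -
Number of sign changes: 2
Possible negative real roots: 2, 0

Positive roots: 1; Negative roots: 2 or 0


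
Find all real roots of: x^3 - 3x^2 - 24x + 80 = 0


Let p(x) = x^3 - 3x^2 - 24x + 80. By the rational root theorem (leading coefficient 1), any rational root is an integer divisor of 80: try ±1, ±2, ... in turn.
Test x = 1: value = 54 ≠ 0.
Test x = -1: value = 100 ≠ 0.
Test x = 2: value = 28 ≠ 0.
Test x = -2: value = 108 ≠ 0.
Test x = 4: value = 0 ✓, so (x - 4) is a factor.
Synthetic division by (x - 4): bring down 1; 1(4) - 3 = 1; 1(4) - 24 = -20; (-20)(4) + 80 = 0 → quotient x^2 + x - 20, remainder 0.
Solve the quadratic x^2 + x - 20 = 0: discriminant = 1^2 - 4(1)(-20) = 1 + 80 = 81.
sqrt(81) = 9, so x = (-1 ± 9)/2: x = 4 or x = -5.

x = -5, x = 4 (multiplicity 2)


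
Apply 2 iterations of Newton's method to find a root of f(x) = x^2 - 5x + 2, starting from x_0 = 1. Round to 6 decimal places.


Newton's method: x_(n+1) = x_n - f(x_n)/f'(x_n)
f(x) = x^2 - 5x + 2
f'(x) = 2x - 5

Iteration 1:
  f(1.000000) = -2.000000
  f'(1.000000) = -3.000000
  x_1 = 1.000000 - (-2.000000)/(-3.000000) = 0.333333

Iteration 2:
  f(0.333333) = 0.444444
  f'(0.333333) = -4.333333
  x_2 = 0.333333 - (0.444444)/(-4.333333) = 0.435897

x_2 = 0.435897


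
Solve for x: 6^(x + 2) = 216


Express both sides with the same base.
216 = 6^3
Since the bases match, equate exponents: x + 2 = 3
So x = 3 - (2) = 1

x = 1


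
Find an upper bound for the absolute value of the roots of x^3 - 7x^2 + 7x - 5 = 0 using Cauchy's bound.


Cauchy's bound: all roots r satisfy |r| <= 1 + max(|a_i/a_n|) for i = 0,...,n-1
where a_n is the leading coefficient.

Coefficients: [1, -7, 7, -5]
Leading coefficient a_n = 1
Ratios |a_i/a_n|: 7, 7, 5
Maximum ratio: 7
Cauchy's bound: |r| <= 1 + 7 = 8

Upper bound = 8


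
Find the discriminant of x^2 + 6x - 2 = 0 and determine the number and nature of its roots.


For ax^2 + bx + c = 0, discriminant D = b^2 - 4ac
Here a = 1, b = 6, c = -2
D = (6)^2 - 4(1)(-2) = 36 + 8 = 44

D = 44 > 0 but not a perfect square
The equation has 2 distinct real irrational roots.

Discriminant = 44, 2 distinct real irrational roots


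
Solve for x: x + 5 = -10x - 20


Starting with: x + 5 = -10x - 20
Move all x terms to left: (1 + 10)x = -20 - 5
Simplify: 11x = -25
Divide both sides by 11: x = -25/11

x = -25/11


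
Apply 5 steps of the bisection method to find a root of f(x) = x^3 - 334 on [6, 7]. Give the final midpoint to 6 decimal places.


f(x) = x^3 - 334
f(6) = -118 < 0
f(7) = 9 > 0

Step 1: midpoint = (6.000000 + 7.000000)/2 = 6.500000
  f(6.500000) = -59.375000
  f(mid) < 0, so root is in [6.500000, 7.000000]

Step 2: midpoint = (6.500000 + 7.000000)/2 = 6.750000
  f(6.750000) = -26.453125
  f(mid) < 0, so root is in [6.750000, 7.000000]

Step 3: midpoint = (6.750000 + 7.000000)/2 = 6.875000
  f(6.875000) = -9.048828
  f(mid) < 0, so root is in [6.875000, 7.000000]

Step 4: midpoint = (6.875000 + 7.000000)/2 = 6.937500
  f(6.937500) = -0.105713
  f(mid) < 0, so root is in [6.937500, 7.000000]

Step 5: midpoint = (6.937500 + 7.000000)/2 = 6.968750
  f(6.968750) = 4.426727
  f(mid) > 0, so root is in [6.937500, 6.968750]

midpoint = 6.968750


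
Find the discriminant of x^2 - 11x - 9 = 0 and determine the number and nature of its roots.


For ax^2 + bx + c = 0, discriminant D = b^2 - 4ac
Here a = 1, b = -11, c = -9
D = (-11)^2 - 4(1)(-9) = 121 + 36 = 157

D = 157 > 0 but not a perfect square
The equation has 2 distinct real irrational roots.

Discriminant = 157, 2 distinct real irrational roots


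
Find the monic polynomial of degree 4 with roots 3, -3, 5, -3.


A monic polynomial with roots 3, -3, 5, -3 is:
p(x) = (x - 3)(x + 3)(x - 5)(x + 3)
After multiplying by (x - 3): x - 3
After multiplying by (x + 3): x^2 - 9
After multiplying by (x - 5): x^3 - 5x^2 - 9x + 45
After multiplying by (x + 3): x^4 - 2x^3 - 24x^2 + 18x + 135

x^4 - 2x^3 - 24x^2 + 18x + 135


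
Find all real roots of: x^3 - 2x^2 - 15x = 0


The constant term is 0, so x = 0 is a root. Factor out x:
  x(x^2 - 2x - 15) = 0
Solve the quadratic x^2 - 2x - 15 = 0: discriminant = (-2)^2 - 4(1)(-15) = 4 + 60 = 64.
sqrt(64) = 8, so x = (2 ± 8)/2: x = 5 or x = -3.

x = -3, x = 0, x = 5


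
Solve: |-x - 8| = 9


An absolute value equation |expr| = 9 gives two cases:
Case 1: -x - 8 = 9
  -x = 17, so x = -17
Case 2: -x - 8 = -9
  -x = -1, so x = 1

x = -17, x = 1


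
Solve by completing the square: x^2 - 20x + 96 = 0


Start: x^2 - 20x + 96 = 0
Move constant: x^2 - 20x = -96
Half of -20 is -10, squared is 100
Add 100 to both sides: x^2 - 20x + 100 = 4
(x - 10)^2 = 4
x - 10 = ±2
x = 10 + 2 = 12 or x = 10 - 2 = 8

x = 8, x = 12


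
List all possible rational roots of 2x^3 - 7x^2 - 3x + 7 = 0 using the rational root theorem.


Rational root theorem: possible roots are ±p/q where:
  p divides the constant term (7): p ∈ {1, 7}
  q divides the leading coefficient (2): q ∈ {1, 2}

All possible rational roots: -7, -7/2, -1, -1/2, 1/2, 1, 7/2, 7

-7, -7/2, -1, -1/2, 1/2, 1, 7/2, 7


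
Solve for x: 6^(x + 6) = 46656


Express both sides with the same base.
46656 = 6^6
Since the bases match, equate exponents: x + 6 = 6
So x = 6 - (6) = 0

x = 0


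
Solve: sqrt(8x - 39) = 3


Square both sides: 8x - 39 = 3^2 = 9
8x = 9 + 39 = 48
x = 6
Check: sqrt(8*6 - 39) = sqrt(9) = 3 ✓

x = 6


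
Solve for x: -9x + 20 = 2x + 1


Starting with: -9x + 20 = 2x + 1
Move all x terms to left: (-9 - 2)x = 1 - 20
Simplify: -11x = -19
Divide both sides by -11: x = 19/11

x = 19/11


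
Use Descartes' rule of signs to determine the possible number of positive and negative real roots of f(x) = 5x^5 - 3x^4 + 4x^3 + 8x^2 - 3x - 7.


Descartes' rule of signs:

For positive roots, count sign changes in f(x) = 5x^5 - 3x^4 + 4x^3 + 8x^2 - 3x - 7:
Signs of coefficients: +, -, +, +, -, -
Number of sign changes: 3
Possible positive real roots: 3, 1

For negative roots, examine f(-x) = -5x^5 - 3x^4 - 4x^3 + 8x^2 + 3x - 7:
Signs of coefficients: -, -, -, +, +, -
Number of sign changes: 2
Possible negative real roots: 2, 0

Positive roots: 3 or 1; Negative roots: 2 or 0


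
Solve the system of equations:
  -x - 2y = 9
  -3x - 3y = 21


Using Cramer's rule:
Determinant D = (-1)(-3) - (-3)(-2) = 3 - 6 = -3
Dx = (9)(-3) - (21)(-2) = -27 + 42 = 15
Dy = (-1)(21) - (-3)(9) = -21 + 27 = 6
x = Dx/D = 15/-3 = -5
y = Dy/D = 6/-3 = -2

x = -5, y = -2


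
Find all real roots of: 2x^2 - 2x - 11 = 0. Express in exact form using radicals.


Using the quadratic formula: x = (-b ± sqrt(b^2 - 4ac)) / (2a)
Here a = 2, b = -2, c = -11
Discriminant = b^2 - 4ac = (-2)^2 - 4(2)(-11) = 4 + 88 = 92
Since discriminant = 92 > 0, there are two real roots.
x = (2 ± 2*sqrt(23)) / 4
Simplifying: x = (1 ± sqrt(23)) / 2
Numerically: x ≈ 2.8979 or x ≈ -1.8979

x = (1 + sqrt(23)) / 2 or x = (1 - sqrt(23)) / 2


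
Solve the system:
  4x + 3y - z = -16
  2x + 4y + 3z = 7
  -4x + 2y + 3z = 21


Using Cramer's rule. Expand each determinant along the first row.
D  = 4*[4*3 - 3*2] - 3*[2*3 - 3*(-4)] + (-1)*[2*2 - 4*(-4)]
  = 4*(6) - 3*(18) + (-1)*(20) = -50
Dx = (-16)*[4*3 - 3*2] - 3*[7*3 - 3*21] + (-1)*[7*2 - 4*21]
  = (-16)*(6) - 3*(-42) + (-1)*(-70) = 100
Dy = 4*[7*3 - 3*21] - (-16)*[2*3 - 3*(-4)] + (-1)*[2*21 - 7*(-4)]
  = 4*(-42) - (-16)*(18) + (-1)*(70) = 50
Dz = 4*[4*21 - 7*2] - 3*[2*21 - 7*(-4)] + (-16)*[2*2 - 4*(-4)]
  = 4*(70) - 3*(70) + (-16)*(20) = -250
x = Dx/D = 100/-50 = -2, y = Dy/D = 50/-50 = -1, z = Dz/D = -250/-50 = 5
Check eq1: (4)(-2) + (3)(-1) + (-1)(5) = -16 = -16 ✓
Check eq2: (2)(-2) + (4)(-1) + (3)(5) = 7 = 7 ✓
Check eq3: (-4)(-2) + (2)(-1) + (3)(5) = 21 = 21 ✓

x = -2, y = -1, z = 5


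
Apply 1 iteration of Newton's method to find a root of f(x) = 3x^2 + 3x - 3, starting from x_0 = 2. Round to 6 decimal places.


Newton's method: x_(n+1) = x_n - f(x_n)/f'(x_n)
f(x) = 3x^2 + 3x - 3
f'(x) = 6x + 3

Iteration 1:
  f(2.000000) = 15.000000
  f'(2.000000) = 15.000000
  x_1 = 2.000000 - (15.000000)/(15.000000) = 1.000000

x_1 = 1.000000


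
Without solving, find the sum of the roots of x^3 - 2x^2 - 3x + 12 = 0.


By Vieta's formulas for x^3 + bx^2 + cx + d = 0:
  r1 + r2 + r3 = -b/a = 2
  r1*r2 + r1*r3 + r2*r3 = c/a = -3
  r1*r2*r3 = -d/a = -12


Sum = 2


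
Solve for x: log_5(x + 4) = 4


Convert to exponential form: x + 4 = 5^4 = 625
x = 625 - 4 = 621
Check: log_5(621 + 4) = log_5(625) = log_5(625) = 4 ✓

x = 621


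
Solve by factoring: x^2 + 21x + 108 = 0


We need two numbers that multiply to 108 and add to 21.
Those numbers are 12 and 9 (since 12 * 9 = 108 and 12 + 9 = 21).
So x^2 + 21x + 108 = (x + 12)(x + 9) = 0
Setting each factor to zero: x = -12 or x = -9

x = -12, x = -9


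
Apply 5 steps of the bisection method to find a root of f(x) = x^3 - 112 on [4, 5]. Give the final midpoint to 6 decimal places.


f(x) = x^3 - 112
f(4) = -48 < 0
f(5) = 13 > 0

Step 1: midpoint = (4.000000 + 5.000000)/2 = 4.500000
  f(4.500000) = -20.875000
  f(mid) < 0, so root is in [4.500000, 5.000000]

Step 2: midpoint = (4.500000 + 5.000000)/2 = 4.750000
  f(4.750000) = -4.828125
  f(mid) < 0, so root is in [4.750000, 5.000000]

Step 3: midpoint = (4.750000 + 5.000000)/2 = 4.875000
  f(4.875000) = 3.857422
  f(mid) > 0, so root is in [4.750000, 4.875000]

Step 4: midpoint = (4.750000 + 4.875000)/2 = 4.812500
  f(4.812500) = -0.541748
  f(mid) < 0, so root is in [4.812500, 4.875000]

Step 5: midpoint = (4.812500 + 4.875000)/2 = 4.843750
  f(4.843750) = 1.643646
  f(mid) > 0, so root is in [4.812500, 4.843750]

midpoint = 4.843750


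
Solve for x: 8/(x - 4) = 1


Multiply both sides by (x - 4): 8 = 1(x - 4)
Distribute: 8 = x - 4
x = 8 + 4 = 12
x = 12

x = 12


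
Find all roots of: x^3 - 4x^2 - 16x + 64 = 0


Let p(x) = x^3 - 4x^2 - 16x + 64. By the rational root theorem (leading coefficient 1), any rational root is an integer divisor of 64: try ±1, ±2, ... in turn.
Test x = 1: value = 45 ≠ 0.
Test x = -1: value = 75 ≠ 0.
Test x = 2: value = 24 ≠ 0.
Test x = -2: value = 72 ≠ 0.
Test x = 4: value = 0 ✓, so (x - 4) is a factor.
Synthetic division by (x - 4): bring down 1; 1(4) - 4 = 0; 0(4) - 16 = -16; (-16)(4) + 64 = 0 → quotient x^2 - 16, remainder 0.
Solve the quadratic x^2 - 16 = 0: discriminant = 0^2 - 4(1)(-16) = 0 + 64 = 64.
sqrt(64) = 8, so x = (0 ± 8)/2: x = 4 or x = -4.
Collecting all roots found:

x = -4, x = 4 (multiplicity 2)


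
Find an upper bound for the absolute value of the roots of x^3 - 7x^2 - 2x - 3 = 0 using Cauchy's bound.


Cauchy's bound: all roots r satisfy |r| <= 1 + max(|a_i/a_n|) for i = 0,...,n-1
where a_n is the leading coefficient.

Coefficients: [1, -7, -2, -3]
Leading coefficient a_n = 1
Ratios |a_i/a_n|: 7, 2, 3
Maximum ratio: 7
Cauchy's bound: |r| <= 1 + 7 = 8

Upper bound = 8


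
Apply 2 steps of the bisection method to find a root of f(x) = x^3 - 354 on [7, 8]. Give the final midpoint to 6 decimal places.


f(x) = x^3 - 354
f(7) = -11 < 0
f(8) = 158 > 0

Step 1: midpoint = (7.000000 + 8.000000)/2 = 7.500000
  f(7.500000) = 67.875000
  f(mid) > 0, so root is in [7.000000, 7.500000]

Step 2: midpoint = (7.000000 + 7.500000)/2 = 7.250000
  f(7.250000) = 27.078125
  f(mid) > 0, so root is in [7.000000, 7.250000]

midpoint = 7.250000


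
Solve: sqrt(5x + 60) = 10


Square both sides: 5x + 60 = 10^2 = 100
5x = 100 - 60 = 40
x = 8
Check: sqrt(5*8 + 60) = sqrt(100) = 10 ✓

x = 8


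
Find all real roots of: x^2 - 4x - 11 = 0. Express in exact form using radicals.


Using the quadratic formula: x = (-b ± sqrt(b^2 - 4ac)) / (2a)
Here a = 1, b = -4, c = -11
Discriminant = b^2 - 4ac = (-4)^2 - 4(1)(-11) = 16 + 44 = 60
Since discriminant = 60 > 0, there are two real roots.
x = (4 ± 2*sqrt(15)) / 2
Simplifying: x = 2 ± sqrt(15)
Numerically: x ≈ 5.8730 or x ≈ -1.8730

x = 2 + sqrt(15) or x = 2 - sqrt(15)


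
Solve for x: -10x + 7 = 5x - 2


Starting with: -10x + 7 = 5x - 2
Move all x terms to left: (-10 - 5)x = -2 - 7
Simplify: -15x = -9
Divide both sides by -15: x = 3/5

x = 3/5


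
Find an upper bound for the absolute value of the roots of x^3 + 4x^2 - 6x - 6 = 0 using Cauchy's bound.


Cauchy's bound: all roots r satisfy |r| <= 1 + max(|a_i/a_n|) for i = 0,...,n-1
where a_n is the leading coefficient.

Coefficients: [1, 4, -6, -6]
Leading coefficient a_n = 1
Ratios |a_i/a_n|: 4, 6, 6
Maximum ratio: 6
Cauchy's bound: |r| <= 1 + 6 = 7

Upper bound = 7


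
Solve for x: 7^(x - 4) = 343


Express both sides with the same base.
343 = 7^3
Since the bases match, equate exponents: x - 4 = 3
So x = 3 - (-4) = 7

x = 7


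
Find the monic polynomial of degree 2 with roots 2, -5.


A monic polynomial with roots 2, -5 is:
p(x) = (x - 2)(x + 5)
After multiplying by (x - 2): x - 2
After multiplying by (x + 5): x^2 + 3x - 10

x^2 + 3x - 10


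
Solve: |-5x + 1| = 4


An absolute value equation |expr| = 4 gives two cases:
Case 1: -5x + 1 = 4
  -5x = 3, so x = -3/5
Case 2: -5x + 1 = -4
  -5x = -5, so x = 1

x = -3/5, x = 1


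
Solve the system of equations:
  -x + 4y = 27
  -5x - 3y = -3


Using Cramer's rule:
Determinant D = (-1)(-3) - (-5)(4) = 3 + 20 = 23
Dx = (27)(-3) - (-3)(4) = -81 + 12 = -69
Dy = (-1)(-3) - (-5)(27) = 3 + 135 = 138
x = Dx/D = -69/23 = -3
y = Dy/D = 138/23 = 6

x = -3, y = 6


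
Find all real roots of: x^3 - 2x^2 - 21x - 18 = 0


Let p(x) = x^3 - 2x^2 - 21x - 18. By the rational root theorem (leading coefficient 1), any rational root is an integer divisor of 18: try ±1, ±2, ... in turn.
Test x = 1: value = -40 ≠ 0.
Test x = -1: value = 0 ✓, so (x + 1) is a factor.
Synthetic division by (x + 1): bring down 1; 1(-1) - 2 = -3; (-3)(-1) - 21 = -18; (-18)(-1) - 18 = 0 → quotient x^2 - 3x - 18, remainder 0.
Solve the quadratic x^2 - 3x - 18 = 0: discriminant = (-3)^2 - 4(1)(-18) = 9 + 72 = 81.
sqrt(81) = 9, so x = (3 ± 9)/2: x = 6 or x = -3.

x = -3, x = -1, x = 6


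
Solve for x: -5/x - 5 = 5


Subtract -5 from both sides: -5/x = 10
Multiply both sides by x: -5 = 10 * x
Divide by 10: x = -1/2

x = -1/2


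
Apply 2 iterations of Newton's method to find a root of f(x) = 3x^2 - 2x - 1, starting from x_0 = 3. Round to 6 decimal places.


Newton's method: x_(n+1) = x_n - f(x_n)/f'(x_n)
f(x) = 3x^2 - 2x - 1
f'(x) = 6x - 2

Iteration 1:
  f(3.000000) = 20.000000
  f'(3.000000) = 16.000000
  x_1 = 3.000000 - (20.000000)/(16.000000) = 1.750000

Iteration 2:
  f(1.750000) = 4.687500
  f'(1.750000) = 8.500000
  x_2 = 1.750000 - (4.687500)/(8.500000) = 1.198529

x_2 = 1.198529


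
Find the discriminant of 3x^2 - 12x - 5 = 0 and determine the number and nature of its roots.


For ax^2 + bx + c = 0, discriminant D = b^2 - 4ac
Here a = 3, b = -12, c = -5
D = (-12)^2 - 4(3)(-5) = 144 + 60 = 204

D = 204 > 0 but not a perfect square
The equation has 2 distinct real irrational roots.

Discriminant = 204, 2 distinct real irrational roots


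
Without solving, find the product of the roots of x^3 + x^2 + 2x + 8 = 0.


By Vieta's formulas for x^3 + bx^2 + cx + d = 0:
  r1 + r2 + r3 = -b/a = -1
  r1*r2 + r1*r3 + r2*r3 = c/a = 2
  r1*r2*r3 = -d/a = -8


Product = -8


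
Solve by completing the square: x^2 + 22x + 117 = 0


Start: x^2 + 22x + 117 = 0
Move constant: x^2 + 22x = -117
Half of 22 is 11, squared is 121
Add 121 to both sides: x^2 + 22x + 121 = 4
(x + 11)^2 = 4
x + 11 = ±2
x = -11 + 2 = -9 or x = -11 - 2 = -13

x = -13, x = -9


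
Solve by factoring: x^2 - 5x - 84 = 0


We need two numbers that multiply to -84 and add to -5.
Those numbers are 7 and -12 (since 7 * (-12) = -84 and 7 + (-12) = -5).
So x^2 - 5x - 84 = (x + 7)(x - 12) = 0
Setting each factor to zero: x = -7 or x = 12

x = -7, x = 12


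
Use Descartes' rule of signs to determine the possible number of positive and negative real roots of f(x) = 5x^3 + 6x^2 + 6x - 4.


Descartes' rule of signs:

For positive roots, count sign changes in f(x) = 5x^3 + 6x^2 + 6x - 4:
Signs of coefficients: +, +, +, -
Number of sign changes: 1
Possible positive real roots: 1

For negative roots, examine f(-x) = -5x^3 + 6x^2 - 6x - 4:
Signs of coefficients: -, +, -, -
Number of sign changes: 2
Possible negative real roots: 2, 0

Positive roots: 1; Negative roots: 2 or 0


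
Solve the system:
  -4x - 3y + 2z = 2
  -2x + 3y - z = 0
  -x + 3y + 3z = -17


Using Cramer's rule. Expand each determinant along the first row.
D  = (-4)*[3*3 - (-1)*3] - (-3)*[(-2)*3 - (-1)*(-1)] + 2*[(-2)*3 - 3*(-1)]
  = (-4)*(12) - (-3)*(-7) + 2*(-3) = -75
Dx = 2*[3*3 - (-1)*3] - (-3)*[0*3 - (-1)*(-17)] + 2*[0*3 - 3*(-17)]
  = 2*(12) - (-3)*(-17) + 2*(51) = 75
Dy = (-4)*[0*3 - (-1)*(-17)] - 2*[(-2)*3 - (-1)*(-1)] + 2*[(-2)*(-17) - 0*(-1)]
  = (-4)*(-17) - 2*(-7) + 2*(34) = 150
Dz = (-4)*[3*(-17) - 0*3] - (-3)*[(-2)*(-17) - 0*(-1)] + 2*[(-2)*3 - 3*(-1)]
  = (-4)*(-51) - (-3)*(34) + 2*(-3) = 300
x = Dx/D = 75/-75 = -1, y = Dy/D = 150/-75 = -2, z = Dz/D = 300/-75 = -4
Check eq1: (-4)(-1) + (-3)(-2) + (2)(-4) = 2 = 2 ✓
Check eq2: (-2)(-1) + (3)(-2) + (-1)(-4) = 0 = 0 ✓
Check eq3: (-1)(-1) + (3)(-2) + (3)(-4) = -17 = -17 ✓

x = -1, y = -2, z = -4


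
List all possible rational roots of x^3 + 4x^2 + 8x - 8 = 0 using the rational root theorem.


Rational root theorem: possible roots are ±p/q where:
  p divides the constant term (-8): p ∈ {1, 2, 4, 8}
  q divides the leading coefficient (1): q ∈ {1}

All possible rational roots: -8, -4, -2, -1, 1, 2, 4, 8

-8, -4, -2, -1, 1, 2, 4, 8


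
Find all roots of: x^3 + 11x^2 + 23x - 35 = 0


Let p(x) = x^3 + 11x^2 + 23x - 35. By the rational root theorem (leading coefficient 1), any rational root is an integer divisor of 35: try ±1, ±2, ... in turn.
Test x = 1: value = 0 ✓, so (x - 1) is a factor.
Synthetic division by (x - 1): bring down 1; 1(1) + 11 = 12; 12(1) + 23 = 35; 35(1) - 35 = 0 → quotient x^2 + 12x + 35, remainder 0.
Solve the quadratic x^2 + 12x + 35 = 0: discriminant = 12^2 - 4(1)(35) = 144 - 140 = 4.
sqrt(4) = 2, so x = (-12 ± 2)/2: x = -5 or x = -7.
Collecting all roots found:

x = -7, x = -5, x = 1


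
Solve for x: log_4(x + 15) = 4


Convert to exponential form: x + 15 = 4^4 = 256
x = 256 - 15 = 241
Check: log_4(241 + 15) = log_4(256) = log_4(256) = 4 ✓

x = 241


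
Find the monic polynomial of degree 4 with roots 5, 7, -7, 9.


A monic polynomial with roots 5, 7, -7, 9 is:
p(x) = (x - 5)(x - 7)(x + 7)(x - 9)
After multiplying by (x - 5): x - 5
After multiplying by (x - 7): x^2 - 12x + 35
After multiplying by (x + 7): x^3 - 5x^2 - 49x + 245
After multiplying by (x - 9): x^4 - 14x^3 - 4x^2 + 686x - 2205

x^4 - 14x^3 - 4x^2 + 686x - 2205


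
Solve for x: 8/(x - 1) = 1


Multiply both sides by (x - 1): 8 = 1(x - 1)
Distribute: 8 = x - 1
x = 8 + 1 = 9
x = 9

x = 9


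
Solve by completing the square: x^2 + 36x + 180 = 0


Start: x^2 + 36x + 180 = 0
Move constant: x^2 + 36x = -180
Half of 36 is 18, squared is 324
Add 324 to both sides: x^2 + 36x + 324 = 144
(x + 18)^2 = 144
x + 18 = ±12
x = -18 + 12 = -6 or x = -18 - 12 = -30

x = -30, x = -6


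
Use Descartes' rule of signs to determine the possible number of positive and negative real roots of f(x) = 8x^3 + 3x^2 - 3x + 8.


Descartes' rule of signs:

For positive roots, count sign changes in f(x) = 8x^3 + 3x^2 - 3x + 8:
Signs of coefficients: +, +, -, +
Number of sign changes: 2
Possible positive real roots: 2, 0

For negative roots, examine f(-x) = -8x^3 + 3x^2 + 3x + 8:
Signs of coefficients: -, +, +, +
Number of sign changes: 1
Possible negative real roots: 1

Positive roots: 2 or 0; Negative roots: 1


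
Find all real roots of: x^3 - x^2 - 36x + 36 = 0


Let p(x) = x^3 - x^2 - 36x + 36. By the rational root theorem (leading coefficient 1), any rational root is an integer divisor of 36: try ±1, ±2, ... in turn.
Test x = 1: value = 0 ✓, so (x - 1) is a factor.
Synthetic division by (x - 1): bring down 1; 1(1) - 1 = 0; 0(1) - 36 = -36; (-36)(1) + 36 = 0 → quotient x^2 - 36, remainder 0.
Solve the quadratic x^2 - 36 = 0: discriminant = 0^2 - 4(1)(-36) = 0 + 144 = 144.
sqrt(144) = 12, so x = (0 ± 12)/2: x = 6 or x = -6.

x = -6, x = 1, x = 6


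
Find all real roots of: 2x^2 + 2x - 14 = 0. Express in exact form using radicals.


Using the quadratic formula: x = (-b ± sqrt(b^2 - 4ac)) / (2a)
Here a = 2, b = 2, c = -14
Discriminant = b^2 - 4ac = 2^2 - 4(2)(-14) = 4 + 112 = 116
Since discriminant = 116 > 0, there are two real roots.
x = (-2 ± 2*sqrt(29)) / 4
Simplifying: x = (-1 ± sqrt(29)) / 2
Numerically: x ≈ 2.1926 or x ≈ -3.1926

x = (-1 + sqrt(29)) / 2 or x = (-1 - sqrt(29)) / 2


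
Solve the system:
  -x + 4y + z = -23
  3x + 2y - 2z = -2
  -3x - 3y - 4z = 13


Using Cramer's rule. Expand each determinant along the first row.
D  = (-1)*[2*(-4) - (-2)*(-3)] - 4*[3*(-4) - (-2)*(-3)] + 1*[3*(-3) - 2*(-3)]
  = (-1)*(-14) - 4*(-18) + 1*(-3) = 83
Dx = (-23)*[2*(-4) - (-2)*(-3)] - 4*[(-2)*(-4) - (-2)*13] + 1*[(-2)*(-3) - 2*13]
  = (-23)*(-14) - 4*(34) + 1*(-20) = 166
Dy = (-1)*[(-2)*(-4) - (-2)*13] - (-23)*[3*(-4) - (-2)*(-3)] + 1*[3*13 - (-2)*(-3)]
  = (-1)*(34) - (-23)*(-18) + 1*(33) = -415
Dz = (-1)*[2*13 - (-2)*(-3)] - 4*[3*13 - (-2)*(-3)] + (-23)*[3*(-3) - 2*(-3)]
  = (-1)*(20) - 4*(33) + (-23)*(-3) = -83
x = Dx/D = 166/83 = 2, y = Dy/D = -415/83 = -5, z = Dz/D = -83/83 = -1
Check eq1: (-1)(2) + (4)(-5) + (1)(-1) = -23 = -23 ✓
Check eq2: (3)(2) + (2)(-5) + (-2)(-1) = -2 = -2 ✓
Check eq3: (-3)(2) + (-3)(-5) + (-4)(-1) = 13 = 13 ✓

x = 2, y = -5, z = -1


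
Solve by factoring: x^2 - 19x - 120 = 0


We need two numbers that multiply to -120 and add to -19.
Those numbers are 5 and -24 (since 5 * (-24) = -120 and 5 + (-24) = -19).
So x^2 - 19x - 120 = (x + 5)(x - 24) = 0
Setting each factor to zero: x = -5 or x = 24

x = -5, x = 24


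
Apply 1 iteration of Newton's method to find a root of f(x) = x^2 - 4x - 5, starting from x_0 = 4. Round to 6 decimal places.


Newton's method: x_(n+1) = x_n - f(x_n)/f'(x_n)
f(x) = x^2 - 4x - 5
f'(x) = 2x - 4

Iteration 1:
  f(4.000000) = -5.000000
  f'(4.000000) = 4.000000
  x_1 = 4.000000 - (-5.000000)/(4.000000) = 5.250000

x_1 = 5.250000


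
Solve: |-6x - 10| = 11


An absolute value equation |expr| = 11 gives two cases:
Case 1: -6x - 10 = 11
  -6x = 21, so x = -7/2
Case 2: -6x - 10 = -11
  -6x = -1, so x = 1/6

x = -7/2, x = 1/6


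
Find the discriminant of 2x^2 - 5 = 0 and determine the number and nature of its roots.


For ax^2 + bx + c = 0, discriminant D = b^2 - 4ac
Here a = 2, b = 0, c = -5
D = (0)^2 - 4(2)(-5) = 0 + 40 = 40

D = 40 > 0 but not a perfect square
The equation has 2 distinct real irrational roots.

Discriminant = 40, 2 distinct real irrational roots


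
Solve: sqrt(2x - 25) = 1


Square both sides: 2x - 25 = 1^2 = 1
2x = 1 + 25 = 26
x = 13
Check: sqrt(2*13 - 25) = sqrt(1) = 1 ✓

x = 13


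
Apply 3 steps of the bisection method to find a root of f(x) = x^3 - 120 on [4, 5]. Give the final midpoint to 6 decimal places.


f(x) = x^3 - 120
f(4) = -56 < 0
f(5) = 5 > 0

Step 1: midpoint = (4.000000 + 5.000000)/2 = 4.500000
  f(4.500000) = -28.875000
  f(mid) < 0, so root is in [4.500000, 5.000000]

Step 2: midpoint = (4.500000 + 5.000000)/2 = 4.750000
  f(4.750000) = -12.828125
  f(mid) < 0, so root is in [4.750000, 5.000000]

Step 3: midpoint = (4.750000 + 5.000000)/2 = 4.875000
  f(4.875000) = -4.142578
  f(mid) < 0, so root is in [4.875000, 5.000000]

midpoint = 4.875000


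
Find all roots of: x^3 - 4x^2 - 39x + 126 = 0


Let p(x) = x^3 - 4x^2 - 39x + 126. By the rational root theorem (leading coefficient 1), any rational root is an integer divisor of 126: try ±1, ±2, ... in turn.
Test x = 1: value = 84 ≠ 0.
Test x = -1: value = 160 ≠ 0.
Test x = 2: value = 40 ≠ 0.
Test x = -2: value = 180 ≠ 0.
Test x = 3: value = 0 ✓, so (x - 3) is a factor.
Synthetic division by (x - 3): bring down 1; 1(3) - 4 = -1; (-1)(3) - 39 = -42; (-42)(3) + 126 = 0 → quotient x^2 - x - 42, remainder 0.
Solve the quadratic x^2 - x - 42 = 0: discriminant = (-1)^2 - 4(1)(-42) = 1 + 168 = 169.
sqrt(169) = 13, so x = (1 ± 13)/2: x = 7 or x = -6.
Collecting all roots found:

x = -6, x = 3, x = 7


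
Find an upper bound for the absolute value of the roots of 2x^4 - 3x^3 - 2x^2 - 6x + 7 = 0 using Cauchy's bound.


Cauchy's bound: all roots r satisfy |r| <= 1 + max(|a_i/a_n|) for i = 0,...,n-1
where a_n is the leading coefficient.

Coefficients: [2, -3, -2, -6, 7]
Leading coefficient a_n = 2
Ratios |a_i/a_n|: 3/2, 1, 3, 7/2
Maximum ratio: 7/2
Cauchy's bound: |r| <= 1 + 7/2 = 9/2

Upper bound = 9/2


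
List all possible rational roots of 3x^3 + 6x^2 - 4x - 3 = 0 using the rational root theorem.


Rational root theorem: possible roots are ±p/q where:
  p divides the constant term (-3): p ∈ {1, 3}
  q divides the leading coefficient (3): q ∈ {1, 3}

All possible rational roots: -3, -1, -1/3, 1/3, 1, 3

-3, -1, -1/3, 1/3, 1, 3


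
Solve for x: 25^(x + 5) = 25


Express both sides with the same base.
25 = 25^1
Since the bases match, equate exponents: x + 5 = 1
So x = 1 - (5) = -4

x = -4


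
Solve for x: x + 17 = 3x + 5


Starting with: x + 17 = 3x + 5
Move all x terms to left: (1 - 3)x = 5 - 17
Simplify: -2x = -12
Divide both sides by -2: x = 6

x = 6


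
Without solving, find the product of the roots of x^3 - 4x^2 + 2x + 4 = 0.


By Vieta's formulas for x^3 + bx^2 + cx + d = 0:
  r1 + r2 + r3 = -b/a = 4
  r1*r2 + r1*r3 + r2*r3 = c/a = 2
  r1*r2*r3 = -d/a = -4


Product = -4


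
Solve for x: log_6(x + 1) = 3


Convert to exponential form: x + 1 = 6^3 = 216
x = 216 - 1 = 215
Check: log_6(215 + 1) = log_6(216) = log_6(216) = 3 ✓

x = 215


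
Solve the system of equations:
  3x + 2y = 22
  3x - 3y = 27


Using Cramer's rule:
Determinant D = (3)(-3) - (3)(2) = -9 - 6 = -15
Dx = (22)(-3) - (27)(2) = -66 - 54 = -120
Dy = (3)(27) - (3)(22) = 81 - 66 = 15
x = Dx/D = -120/-15 = 8
y = Dy/D = 15/-15 = -1

x = 8, y = -1


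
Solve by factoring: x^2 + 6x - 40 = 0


We need two numbers that multiply to -40 and add to 6.
Those numbers are -4 and 10 (since (-4) * 10 = -40 and (-4) + 10 = 6).
So x^2 + 6x - 40 = (x - 4)(x + 10) = 0
Setting each factor to zero: x = 4 or x = -10

x = -10, x = 4


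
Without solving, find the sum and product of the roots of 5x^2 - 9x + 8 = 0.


By Vieta's formulas for ax^2 + bx + c = 0:
  Sum of roots = -b/a
  Product of roots = c/a

Here a = 5, b = -9, c = 8
Sum = -(-9)/5 = 9/5
Product = 8/5 = 8/5

Sum = 9/5, Product = 8/5


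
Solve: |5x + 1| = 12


An absolute value equation |expr| = 12 gives two cases:
Case 1: 5x + 1 = 12
  5x = 11, so x = 11/5
Case 2: 5x + 1 = -12
  5x = -13, so x = -13/5

x = -13/5, x = 11/5


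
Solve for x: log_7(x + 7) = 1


Convert to exponential form: x + 7 = 7^1 = 7
x = 7 - 7 = 0
Check: log_7(0 + 7) = log_7(7) = log_7(7) = 1 ✓

x = 0


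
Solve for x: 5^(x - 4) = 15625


Express both sides with the same base.
15625 = 5^6
Since the bases match, equate exponents: x - 4 = 6
So x = 6 - (-4) = 10

x = 10


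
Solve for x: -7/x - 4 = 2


Subtract -4 from both sides: -7/x = 6
Multiply both sides by x: -7 = 6 * x
Divide by 6: x = -7/6

x = -7/6


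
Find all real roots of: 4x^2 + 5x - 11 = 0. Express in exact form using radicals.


Using the quadratic formula: x = (-b ± sqrt(b^2 - 4ac)) / (2a)
Here a = 4, b = 5, c = -11
Discriminant = b^2 - 4ac = 5^2 - 4(4)(-11) = 25 + 176 = 201
Since discriminant = 201 > 0, there are two real roots.
x = (-5 ± sqrt(201)) / 8
Numerically: x ≈ 1.1472 or x ≈ -2.3972

x = (-5 + sqrt(201)) / 8 or x = (-5 - sqrt(201)) / 8


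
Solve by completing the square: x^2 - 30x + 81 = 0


Start: x^2 - 30x + 81 = 0
Move constant: x^2 - 30x = -81
Half of -30 is -15, squared is 225
Add 225 to both sides: x^2 - 30x + 225 = 144
(x - 15)^2 = 144
x - 15 = ±12
x = 15 + 12 = 27 or x = 15 - 12 = 3

x = 3, x = 27


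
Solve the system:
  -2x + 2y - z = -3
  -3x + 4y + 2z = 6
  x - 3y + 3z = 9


Using Cramer's rule. Expand each determinant along the first row.
D  = (-2)*[4*3 - 2*(-3)] - 2*[(-3)*3 - 2*1] + (-1)*[(-3)*(-3) - 4*1]
  = (-2)*(18) - 2*(-11) + (-1)*(5) = -19
Dx = (-3)*[4*3 - 2*(-3)] - 2*[6*3 - 2*9] + (-1)*[6*(-3) - 4*9]
  = (-3)*(18) - 2*(0) + (-1)*(-54) = 0
Dy = (-2)*[6*3 - 2*9] - (-3)*[(-3)*3 - 2*1] + (-1)*[(-3)*9 - 6*1]
  = (-2)*(0) - (-3)*(-11) + (-1)*(-33) = 0
Dz = (-2)*[4*9 - 6*(-3)] - 2*[(-3)*9 - 6*1] + (-3)*[(-3)*(-3) - 4*1]
  = (-2)*(54) - 2*(-33) + (-3)*(5) = -57
x = Dx/D = 0/-19 = 0, y = Dy/D = 0/-19 = 0, z = Dz/D = -57/-19 = 3
Check eq1: (-2)(0) + (2)(0) + (-1)(3) = -3 = -3 ✓
Check eq2: (-3)(0) + (4)(0) + (2)(3) = 6 = 6 ✓
Check eq3: (1)(0) + (-3)(0) + (3)(3) = 9 = 9 ✓

x = 0, y = 0, z = 3


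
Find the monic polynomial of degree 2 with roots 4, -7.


A monic polynomial with roots 4, -7 is:
p(x) = (x - 4)(x + 7)
After multiplying by (x - 4): x - 4
After multiplying by (x + 7): x^2 + 3x - 28

x^2 + 3x - 28


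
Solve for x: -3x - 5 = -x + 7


Starting with: -3x - 5 = -x + 7
Move all x terms to left: (-3 + 1)x = 7 + 5
Simplify: -2x = 12
Divide both sides by -2: x = -6

x = -6


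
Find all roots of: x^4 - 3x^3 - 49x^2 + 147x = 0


The constant term is 0, so x = 0 is a root. Factor out x:
  x^3 - 3x^2 - 49x + 147 = 0
Let p(x) = x^3 - 3x^2 - 49x + 147. By the rational root theorem (leading coefficient 1), any rational root is an integer divisor of 147: try ±1, ±2, ... in turn.
Test x = 1: value = 96 ≠ 0.
Test x = -1: value = 192 ≠ 0.
Test x = 3: value = 0 ✓, so (x - 3) is a factor.
Synthetic division by (x - 3): bring down 1; 1(3) - 3 = 0; 0(3) - 49 = -49; (-49)(3) + 147 = 0 → quotient x^2 - 49, remainder 0.
Solve the quadratic x^2 - 49 = 0: discriminant = 0^2 - 4(1)(-49) = 0 + 196 = 196.
sqrt(196) = 14, so x = (0 ± 14)/2: x = 7 or x = -7.
Collecting all roots found:

x = -7, x = 0, x = 3, x = 7


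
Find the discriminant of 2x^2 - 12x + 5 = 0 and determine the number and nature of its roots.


For ax^2 + bx + c = 0, discriminant D = b^2 - 4ac
Here a = 2, b = -12, c = 5
D = (-12)^2 - 4(2)(5) = 144 - 40 = 104

D = 104 > 0 but not a perfect square
The equation has 2 distinct real irrational roots.

Discriminant = 104, 2 distinct real irrational roots


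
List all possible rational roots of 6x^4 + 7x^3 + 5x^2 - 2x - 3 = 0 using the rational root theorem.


Rational root theorem: possible roots are ±p/q where:
  p divides the constant term (-3): p ∈ {1, 3}
  q divides the leading coefficient (6): q ∈ {1, 2, 3, 6}

All possible rational roots: -3, -3/2, -1, -1/2, -1/3, -1/6, 1/6, 1/3, 1/2, 1, 3/2, 3

-3, -3/2, -1, -1/2, -1/3, -1/6, 1/6, 1/3, 1/2, 1, 3/2, 3


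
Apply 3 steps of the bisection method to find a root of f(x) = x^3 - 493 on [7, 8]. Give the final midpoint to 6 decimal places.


f(x) = x^3 - 493
f(7) = -150 < 0
f(8) = 19 > 0

Step 1: midpoint = (7.000000 + 8.000000)/2 = 7.500000
  f(7.500000) = -71.125000
  f(mid) < 0, so root is in [7.500000, 8.000000]

Step 2: midpoint = (7.500000 + 8.000000)/2 = 7.750000
  f(7.750000) = -27.515625
  f(mid) < 0, so root is in [7.750000, 8.000000]

Step 3: midpoint = (7.750000 + 8.000000)/2 = 7.875000
  f(7.875000) = -4.626953
  f(mid) < 0, so root is in [7.875000, 8.000000]

midpoint = 7.875000


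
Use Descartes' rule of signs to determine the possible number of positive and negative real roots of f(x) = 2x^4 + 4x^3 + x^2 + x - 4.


Descartes' rule of signs:

For positive roots, count sign changes in f(x) = 2x^4 + 4x^3 + x^2 + x - 4:
Signs of coefficients: +, +, +, +, -
Number of sign changes: 1
Possible positive real roots: 1

For negative roots, examine f(-x) = 2x^4 - 4x^3 + x^2 - x - 4:
Signs of coefficients: +, -, +, -, -
Number of sign changes: 3
Possible negative real roots: 3, 1

Positive roots: 1; Negative roots: 3 or 1


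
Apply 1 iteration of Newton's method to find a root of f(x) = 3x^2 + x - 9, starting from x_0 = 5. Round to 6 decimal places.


Newton's method: x_(n+1) = x_n - f(x_n)/f'(x_n)
f(x) = 3x^2 + x - 9
f'(x) = 6x + 1

Iteration 1:
  f(5.000000) = 71.000000
  f'(5.000000) = 31.000000
  x_1 = 5.000000 - (71.000000)/(31.000000) = 2.709677

x_1 = 2.709677


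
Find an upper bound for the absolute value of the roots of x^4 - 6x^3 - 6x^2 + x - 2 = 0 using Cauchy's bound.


Cauchy's bound: all roots r satisfy |r| <= 1 + max(|a_i/a_n|) for i = 0,...,n-1
where a_n is the leading coefficient.

Coefficients: [1, -6, -6, 1, -2]
Leading coefficient a_n = 1
Ratios |a_i/a_n|: 6, 6, 1, 2
Maximum ratio: 6
Cauchy's bound: |r| <= 1 + 6 = 7

Upper bound = 7


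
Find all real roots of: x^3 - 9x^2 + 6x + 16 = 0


Let p(x) = x^3 - 9x^2 + 6x + 16. By the rational root theorem (leading coefficient 1), any rational root is an integer divisor of 16: try ±1, ±2, ... in turn.
Test x = 1: value = 14 ≠ 0.
Test x = -1: value = 0 ✓, so (x + 1) is a factor.
Synthetic division by (x + 1): bring down 1; 1(-1) - 9 = -10; (-10)(-1) + 6 = 16; 16(-1) + 16 = 0 → quotient x^2 - 10x + 16, remainder 0.
Solve the quadratic x^2 - 10x + 16 = 0: discriminant = (-10)^2 - 4(1)(16) = 100 - 64 = 36.
sqrt(36) = 6, so x = (10 ± 6)/2: x = 8 or x = 2.

x = -1, x = 2, x = 8


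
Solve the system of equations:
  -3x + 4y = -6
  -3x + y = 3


Using Cramer's rule:
Determinant D = (-3)(1) - (-3)(4) = -3 + 12 = 9
Dx = (-6)(1) - (3)(4) = -6 - 12 = -18
Dy = (-3)(3) - (-3)(-6) = -9 - 18 = -27
x = Dx/D = -18/9 = -2
y = Dy/D = -27/9 = -3

x = -2, y = -3


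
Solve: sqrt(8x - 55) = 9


Square both sides: 8x - 55 = 9^2 = 81
8x = 81 + 55 = 136
x = 17
Check: sqrt(8*17 - 55) = sqrt(81) = 9 ✓

x = 17


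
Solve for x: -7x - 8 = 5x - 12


Starting with: -7x - 8 = 5x - 12
Move all x terms to left: (-7 - 5)x = -12 + 8
Simplify: -12x = -4
Divide both sides by -12: x = 1/3

x = 1/3


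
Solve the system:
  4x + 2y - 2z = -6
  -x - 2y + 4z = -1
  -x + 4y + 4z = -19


Using Cramer's rule. Expand each determinant along the first row.
D  = 4*[(-2)*4 - 4*4] - 2*[(-1)*4 - 4*(-1)] + (-2)*[(-1)*4 - (-2)*(-1)]
  = 4*(-24) - 2*(0) + (-2)*(-6) = -84
Dx = (-6)*[(-2)*4 - 4*4] - 2*[(-1)*4 - 4*(-19)] + (-2)*[(-1)*4 - (-2)*(-19)]
  = (-6)*(-24) - 2*(72) + (-2)*(-42) = 84
Dy = 4*[(-1)*4 - 4*(-19)] - (-6)*[(-1)*4 - 4*(-1)] + (-2)*[(-1)*(-19) - (-1)*(-1)]
  = 4*(72) - (-6)*(0) + (-2)*(18) = 252
Dz = 4*[(-2)*(-19) - (-1)*4] - 2*[(-1)*(-19) - (-1)*(-1)] + (-6)*[(-1)*4 - (-2)*(-1)]
  = 4*(42) - 2*(18) + (-6)*(-6) = 168
x = Dx/D = 84/-84 = -1, y = Dy/D = 252/-84 = -3, z = Dz/D = 168/-84 = -2
Check eq1: (4)(-1) + (2)(-3) + (-2)(-2) = -6 = -6 ✓
Check eq2: (-1)(-1) + (-2)(-3) + (4)(-2) = -1 = -1 ✓
Check eq3: (-1)(-1) + (4)(-3) + (4)(-2) = -19 = -19 ✓

x = -1, y = -3, z = -2


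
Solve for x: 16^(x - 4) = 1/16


Express both sides with the same base.
1/16 = 16^(-1)
Since the bases match, equate exponents: x - 4 = -1
So x = -1 - (-4) = 3

x = 3


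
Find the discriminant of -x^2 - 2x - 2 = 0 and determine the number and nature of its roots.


For ax^2 + bx + c = 0, discriminant D = b^2 - 4ac
Here a = -1, b = -2, c = -2
D = (-2)^2 - 4(-1)(-2) = 4 - 8 = -4

D = -4 < 0
The equation has no real roots (2 complex conjugate roots).

Discriminant = -4, no real roots (2 complex conjugate roots)


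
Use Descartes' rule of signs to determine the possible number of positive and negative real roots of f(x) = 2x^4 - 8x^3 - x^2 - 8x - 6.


Descartes' rule of signs:

For positive roots, count sign changes in f(x) = 2x^4 - 8x^3 - x^2 - 8x - 6:
Signs of coefficients: +, -, -, -, -
Number of sign changes: 1
Possible positive real roots: 1

For negative roots, examine f(-x) = 2x^4 + 8x^3 - x^2 + 8x - 6:
Signs of coefficients: +, +, -, +, -
Number of sign changes: 3
Possible negative real roots: 3, 1

Positive roots: 1; Negative roots: 3 or 1


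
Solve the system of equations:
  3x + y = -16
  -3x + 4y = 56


Using Cramer's rule:
Determinant D = (3)(4) - (-3)(1) = 12 + 3 = 15
Dx = (-16)(4) - (56)(1) = -64 - 56 = -120
Dy = (3)(56) - (-3)(-16) = 168 - 48 = 120
x = Dx/D = -120/15 = -8
y = Dy/D = 120/15 = 8

x = -8, y = 8


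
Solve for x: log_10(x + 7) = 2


Convert to exponential form: x + 7 = 10^2 = 100
x = 100 - 7 = 93
Check: log_10(93 + 7) = log_10(100) = log_10(100) = 2 ✓

x = 93


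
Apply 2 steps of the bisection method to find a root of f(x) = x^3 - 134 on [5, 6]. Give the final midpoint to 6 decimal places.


f(x) = x^3 - 134
f(5) = -9 < 0
f(6) = 82 > 0

Step 1: midpoint = (5.000000 + 6.000000)/2 = 5.500000
  f(5.500000) = 32.375000
  f(mid) > 0, so root is in [5.000000, 5.500000]

Step 2: midpoint = (5.000000 + 5.500000)/2 = 5.250000
  f(5.250000) = 10.703125
  f(mid) > 0, so root is in [5.000000, 5.250000]

midpoint = 5.250000


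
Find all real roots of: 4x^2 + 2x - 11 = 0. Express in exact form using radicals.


Using the quadratic formula: x = (-b ± sqrt(b^2 - 4ac)) / (2a)
Here a = 4, b = 2, c = -11
Discriminant = b^2 - 4ac = 2^2 - 4(4)(-11) = 4 + 176 = 180
Since discriminant = 180 > 0, there are two real roots.
x = (-2 ± 6*sqrt(5)) / 8
Simplifying: x = (-1 ± 3*sqrt(5)) / 4
Numerically: x ≈ 1.4271 or x ≈ -1.9271

x = (-1 + 3*sqrt(5)) / 4 or x = (-1 - 3*sqrt(5)) / 4


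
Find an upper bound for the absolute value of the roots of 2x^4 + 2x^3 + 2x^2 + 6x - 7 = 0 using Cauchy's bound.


Cauchy's bound: all roots r satisfy |r| <= 1 + max(|a_i/a_n|) for i = 0,...,n-1
where a_n is the leading coefficient.

Coefficients: [2, 2, 2, 6, -7]
Leading coefficient a_n = 2
Ratios |a_i/a_n|: 1, 1, 3, 7/2
Maximum ratio: 7/2
Cauchy's bound: |r| <= 1 + 7/2 = 9/2

Upper bound = 9/2
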